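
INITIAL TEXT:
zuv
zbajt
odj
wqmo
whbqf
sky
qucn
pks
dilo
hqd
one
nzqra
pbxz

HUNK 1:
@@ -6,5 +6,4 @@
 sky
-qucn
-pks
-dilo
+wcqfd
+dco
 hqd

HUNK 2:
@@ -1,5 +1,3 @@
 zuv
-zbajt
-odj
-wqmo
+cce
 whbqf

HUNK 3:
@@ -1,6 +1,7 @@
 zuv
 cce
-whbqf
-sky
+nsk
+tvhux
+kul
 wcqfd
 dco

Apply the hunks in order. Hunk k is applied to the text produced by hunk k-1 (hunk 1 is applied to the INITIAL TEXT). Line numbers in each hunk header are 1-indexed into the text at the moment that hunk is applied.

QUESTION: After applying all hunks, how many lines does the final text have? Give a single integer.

Answer: 11

Derivation:
Hunk 1: at line 6 remove [qucn,pks,dilo] add [wcqfd,dco] -> 12 lines: zuv zbajt odj wqmo whbqf sky wcqfd dco hqd one nzqra pbxz
Hunk 2: at line 1 remove [zbajt,odj,wqmo] add [cce] -> 10 lines: zuv cce whbqf sky wcqfd dco hqd one nzqra pbxz
Hunk 3: at line 1 remove [whbqf,sky] add [nsk,tvhux,kul] -> 11 lines: zuv cce nsk tvhux kul wcqfd dco hqd one nzqra pbxz
Final line count: 11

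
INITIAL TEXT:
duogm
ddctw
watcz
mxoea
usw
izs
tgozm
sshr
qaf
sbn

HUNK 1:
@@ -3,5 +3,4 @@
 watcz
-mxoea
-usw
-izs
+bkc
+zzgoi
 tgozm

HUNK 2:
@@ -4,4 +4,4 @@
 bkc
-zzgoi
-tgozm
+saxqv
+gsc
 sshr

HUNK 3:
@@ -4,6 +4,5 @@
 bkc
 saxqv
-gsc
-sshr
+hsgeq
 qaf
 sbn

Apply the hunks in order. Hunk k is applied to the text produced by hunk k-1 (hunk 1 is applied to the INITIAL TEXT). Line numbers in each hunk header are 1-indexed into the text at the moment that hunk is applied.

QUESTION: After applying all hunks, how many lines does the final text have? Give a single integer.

Answer: 8

Derivation:
Hunk 1: at line 3 remove [mxoea,usw,izs] add [bkc,zzgoi] -> 9 lines: duogm ddctw watcz bkc zzgoi tgozm sshr qaf sbn
Hunk 2: at line 4 remove [zzgoi,tgozm] add [saxqv,gsc] -> 9 lines: duogm ddctw watcz bkc saxqv gsc sshr qaf sbn
Hunk 3: at line 4 remove [gsc,sshr] add [hsgeq] -> 8 lines: duogm ddctw watcz bkc saxqv hsgeq qaf sbn
Final line count: 8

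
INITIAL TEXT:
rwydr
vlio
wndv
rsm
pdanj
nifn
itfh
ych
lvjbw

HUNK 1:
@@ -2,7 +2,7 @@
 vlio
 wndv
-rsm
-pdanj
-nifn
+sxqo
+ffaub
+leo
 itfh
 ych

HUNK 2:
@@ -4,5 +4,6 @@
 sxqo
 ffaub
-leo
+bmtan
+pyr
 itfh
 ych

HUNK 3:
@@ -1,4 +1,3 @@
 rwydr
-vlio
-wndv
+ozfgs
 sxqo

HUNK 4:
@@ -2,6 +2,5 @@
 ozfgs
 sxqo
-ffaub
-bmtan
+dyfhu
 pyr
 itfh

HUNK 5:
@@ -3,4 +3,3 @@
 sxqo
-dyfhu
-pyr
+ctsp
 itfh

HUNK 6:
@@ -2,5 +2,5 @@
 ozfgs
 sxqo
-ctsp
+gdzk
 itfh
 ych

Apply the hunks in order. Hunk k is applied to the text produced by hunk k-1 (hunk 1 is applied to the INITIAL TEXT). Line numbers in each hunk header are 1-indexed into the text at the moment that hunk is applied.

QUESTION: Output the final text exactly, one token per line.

Hunk 1: at line 2 remove [rsm,pdanj,nifn] add [sxqo,ffaub,leo] -> 9 lines: rwydr vlio wndv sxqo ffaub leo itfh ych lvjbw
Hunk 2: at line 4 remove [leo] add [bmtan,pyr] -> 10 lines: rwydr vlio wndv sxqo ffaub bmtan pyr itfh ych lvjbw
Hunk 3: at line 1 remove [vlio,wndv] add [ozfgs] -> 9 lines: rwydr ozfgs sxqo ffaub bmtan pyr itfh ych lvjbw
Hunk 4: at line 2 remove [ffaub,bmtan] add [dyfhu] -> 8 lines: rwydr ozfgs sxqo dyfhu pyr itfh ych lvjbw
Hunk 5: at line 3 remove [dyfhu,pyr] add [ctsp] -> 7 lines: rwydr ozfgs sxqo ctsp itfh ych lvjbw
Hunk 6: at line 2 remove [ctsp] add [gdzk] -> 7 lines: rwydr ozfgs sxqo gdzk itfh ych lvjbw

Answer: rwydr
ozfgs
sxqo
gdzk
itfh
ych
lvjbw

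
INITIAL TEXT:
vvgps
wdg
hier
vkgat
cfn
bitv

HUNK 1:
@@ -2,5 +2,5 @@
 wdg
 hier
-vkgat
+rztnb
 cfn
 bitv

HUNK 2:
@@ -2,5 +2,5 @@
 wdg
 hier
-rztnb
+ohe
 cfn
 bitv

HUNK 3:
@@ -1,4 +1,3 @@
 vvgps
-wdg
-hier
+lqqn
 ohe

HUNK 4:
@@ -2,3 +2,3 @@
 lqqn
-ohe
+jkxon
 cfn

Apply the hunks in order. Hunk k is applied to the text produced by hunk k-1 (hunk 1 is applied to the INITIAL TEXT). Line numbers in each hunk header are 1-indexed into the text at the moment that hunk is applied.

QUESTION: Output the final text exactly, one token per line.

Answer: vvgps
lqqn
jkxon
cfn
bitv

Derivation:
Hunk 1: at line 2 remove [vkgat] add [rztnb] -> 6 lines: vvgps wdg hier rztnb cfn bitv
Hunk 2: at line 2 remove [rztnb] add [ohe] -> 6 lines: vvgps wdg hier ohe cfn bitv
Hunk 3: at line 1 remove [wdg,hier] add [lqqn] -> 5 lines: vvgps lqqn ohe cfn bitv
Hunk 4: at line 2 remove [ohe] add [jkxon] -> 5 lines: vvgps lqqn jkxon cfn bitv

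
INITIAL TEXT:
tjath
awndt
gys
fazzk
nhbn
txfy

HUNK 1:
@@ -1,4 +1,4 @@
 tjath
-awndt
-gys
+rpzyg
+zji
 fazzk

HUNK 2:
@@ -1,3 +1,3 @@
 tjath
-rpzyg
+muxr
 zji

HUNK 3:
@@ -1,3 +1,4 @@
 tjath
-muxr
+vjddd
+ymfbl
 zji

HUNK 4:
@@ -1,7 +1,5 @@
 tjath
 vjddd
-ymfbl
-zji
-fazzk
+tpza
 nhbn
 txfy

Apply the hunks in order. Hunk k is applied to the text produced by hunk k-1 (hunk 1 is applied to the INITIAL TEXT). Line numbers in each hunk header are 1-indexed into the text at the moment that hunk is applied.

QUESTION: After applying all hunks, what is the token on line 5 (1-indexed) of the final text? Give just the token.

Hunk 1: at line 1 remove [awndt,gys] add [rpzyg,zji] -> 6 lines: tjath rpzyg zji fazzk nhbn txfy
Hunk 2: at line 1 remove [rpzyg] add [muxr] -> 6 lines: tjath muxr zji fazzk nhbn txfy
Hunk 3: at line 1 remove [muxr] add [vjddd,ymfbl] -> 7 lines: tjath vjddd ymfbl zji fazzk nhbn txfy
Hunk 4: at line 1 remove [ymfbl,zji,fazzk] add [tpza] -> 5 lines: tjath vjddd tpza nhbn txfy
Final line 5: txfy

Answer: txfy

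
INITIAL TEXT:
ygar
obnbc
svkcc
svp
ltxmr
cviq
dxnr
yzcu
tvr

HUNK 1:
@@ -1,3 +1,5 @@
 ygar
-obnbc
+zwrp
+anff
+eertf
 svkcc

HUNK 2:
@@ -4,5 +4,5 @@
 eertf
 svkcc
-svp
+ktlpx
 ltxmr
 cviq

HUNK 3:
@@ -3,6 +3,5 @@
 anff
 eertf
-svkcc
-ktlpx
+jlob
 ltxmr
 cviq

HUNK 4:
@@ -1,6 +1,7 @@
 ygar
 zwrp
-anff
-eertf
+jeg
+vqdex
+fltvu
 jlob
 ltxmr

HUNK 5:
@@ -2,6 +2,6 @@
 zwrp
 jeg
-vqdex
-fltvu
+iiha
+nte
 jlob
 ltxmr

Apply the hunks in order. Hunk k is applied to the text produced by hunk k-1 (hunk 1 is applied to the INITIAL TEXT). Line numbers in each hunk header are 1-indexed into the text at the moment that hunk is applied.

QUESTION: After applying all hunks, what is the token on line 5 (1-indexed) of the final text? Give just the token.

Answer: nte

Derivation:
Hunk 1: at line 1 remove [obnbc] add [zwrp,anff,eertf] -> 11 lines: ygar zwrp anff eertf svkcc svp ltxmr cviq dxnr yzcu tvr
Hunk 2: at line 4 remove [svp] add [ktlpx] -> 11 lines: ygar zwrp anff eertf svkcc ktlpx ltxmr cviq dxnr yzcu tvr
Hunk 3: at line 3 remove [svkcc,ktlpx] add [jlob] -> 10 lines: ygar zwrp anff eertf jlob ltxmr cviq dxnr yzcu tvr
Hunk 4: at line 1 remove [anff,eertf] add [jeg,vqdex,fltvu] -> 11 lines: ygar zwrp jeg vqdex fltvu jlob ltxmr cviq dxnr yzcu tvr
Hunk 5: at line 2 remove [vqdex,fltvu] add [iiha,nte] -> 11 lines: ygar zwrp jeg iiha nte jlob ltxmr cviq dxnr yzcu tvr
Final line 5: nte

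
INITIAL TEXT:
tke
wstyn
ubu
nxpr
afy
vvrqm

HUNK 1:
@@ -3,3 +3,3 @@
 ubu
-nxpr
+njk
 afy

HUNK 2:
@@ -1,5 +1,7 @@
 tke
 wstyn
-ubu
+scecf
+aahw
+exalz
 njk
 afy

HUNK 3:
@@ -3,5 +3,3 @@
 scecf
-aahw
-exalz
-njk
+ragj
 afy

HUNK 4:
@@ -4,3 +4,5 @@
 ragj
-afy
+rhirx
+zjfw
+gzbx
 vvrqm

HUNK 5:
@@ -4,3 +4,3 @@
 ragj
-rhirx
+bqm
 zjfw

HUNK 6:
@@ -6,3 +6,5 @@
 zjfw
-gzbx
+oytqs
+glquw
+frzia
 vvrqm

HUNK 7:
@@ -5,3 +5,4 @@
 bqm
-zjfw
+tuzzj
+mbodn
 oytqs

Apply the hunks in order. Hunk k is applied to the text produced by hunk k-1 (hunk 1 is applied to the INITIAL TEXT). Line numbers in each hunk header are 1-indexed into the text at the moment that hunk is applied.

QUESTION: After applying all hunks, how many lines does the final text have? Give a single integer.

Answer: 11

Derivation:
Hunk 1: at line 3 remove [nxpr] add [njk] -> 6 lines: tke wstyn ubu njk afy vvrqm
Hunk 2: at line 1 remove [ubu] add [scecf,aahw,exalz] -> 8 lines: tke wstyn scecf aahw exalz njk afy vvrqm
Hunk 3: at line 3 remove [aahw,exalz,njk] add [ragj] -> 6 lines: tke wstyn scecf ragj afy vvrqm
Hunk 4: at line 4 remove [afy] add [rhirx,zjfw,gzbx] -> 8 lines: tke wstyn scecf ragj rhirx zjfw gzbx vvrqm
Hunk 5: at line 4 remove [rhirx] add [bqm] -> 8 lines: tke wstyn scecf ragj bqm zjfw gzbx vvrqm
Hunk 6: at line 6 remove [gzbx] add [oytqs,glquw,frzia] -> 10 lines: tke wstyn scecf ragj bqm zjfw oytqs glquw frzia vvrqm
Hunk 7: at line 5 remove [zjfw] add [tuzzj,mbodn] -> 11 lines: tke wstyn scecf ragj bqm tuzzj mbodn oytqs glquw frzia vvrqm
Final line count: 11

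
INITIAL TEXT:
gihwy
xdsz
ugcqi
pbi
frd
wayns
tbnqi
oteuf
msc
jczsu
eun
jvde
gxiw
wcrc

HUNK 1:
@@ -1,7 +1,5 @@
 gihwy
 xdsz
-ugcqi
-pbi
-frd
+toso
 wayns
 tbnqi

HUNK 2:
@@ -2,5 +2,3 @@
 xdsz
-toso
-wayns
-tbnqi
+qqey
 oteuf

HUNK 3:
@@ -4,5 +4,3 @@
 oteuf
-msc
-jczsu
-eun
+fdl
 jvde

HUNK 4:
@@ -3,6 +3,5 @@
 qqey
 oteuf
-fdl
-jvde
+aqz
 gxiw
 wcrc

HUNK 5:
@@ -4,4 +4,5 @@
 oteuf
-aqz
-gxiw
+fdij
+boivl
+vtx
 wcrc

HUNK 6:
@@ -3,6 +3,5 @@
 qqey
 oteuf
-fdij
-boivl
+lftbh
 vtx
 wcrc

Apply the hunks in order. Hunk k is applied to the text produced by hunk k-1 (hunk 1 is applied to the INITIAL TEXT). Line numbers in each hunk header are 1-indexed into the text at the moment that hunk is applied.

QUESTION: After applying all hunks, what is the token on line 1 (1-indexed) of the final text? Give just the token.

Answer: gihwy

Derivation:
Hunk 1: at line 1 remove [ugcqi,pbi,frd] add [toso] -> 12 lines: gihwy xdsz toso wayns tbnqi oteuf msc jczsu eun jvde gxiw wcrc
Hunk 2: at line 2 remove [toso,wayns,tbnqi] add [qqey] -> 10 lines: gihwy xdsz qqey oteuf msc jczsu eun jvde gxiw wcrc
Hunk 3: at line 4 remove [msc,jczsu,eun] add [fdl] -> 8 lines: gihwy xdsz qqey oteuf fdl jvde gxiw wcrc
Hunk 4: at line 3 remove [fdl,jvde] add [aqz] -> 7 lines: gihwy xdsz qqey oteuf aqz gxiw wcrc
Hunk 5: at line 4 remove [aqz,gxiw] add [fdij,boivl,vtx] -> 8 lines: gihwy xdsz qqey oteuf fdij boivl vtx wcrc
Hunk 6: at line 3 remove [fdij,boivl] add [lftbh] -> 7 lines: gihwy xdsz qqey oteuf lftbh vtx wcrc
Final line 1: gihwy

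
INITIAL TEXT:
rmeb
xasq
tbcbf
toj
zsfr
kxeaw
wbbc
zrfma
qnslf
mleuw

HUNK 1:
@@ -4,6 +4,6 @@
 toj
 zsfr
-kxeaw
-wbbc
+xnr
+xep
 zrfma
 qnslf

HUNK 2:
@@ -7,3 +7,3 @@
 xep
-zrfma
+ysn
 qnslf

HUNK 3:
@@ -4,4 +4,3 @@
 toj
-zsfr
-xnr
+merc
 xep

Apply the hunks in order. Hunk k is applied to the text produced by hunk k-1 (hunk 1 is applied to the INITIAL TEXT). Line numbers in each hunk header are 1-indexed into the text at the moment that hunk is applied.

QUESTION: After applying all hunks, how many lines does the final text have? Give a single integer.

Hunk 1: at line 4 remove [kxeaw,wbbc] add [xnr,xep] -> 10 lines: rmeb xasq tbcbf toj zsfr xnr xep zrfma qnslf mleuw
Hunk 2: at line 7 remove [zrfma] add [ysn] -> 10 lines: rmeb xasq tbcbf toj zsfr xnr xep ysn qnslf mleuw
Hunk 3: at line 4 remove [zsfr,xnr] add [merc] -> 9 lines: rmeb xasq tbcbf toj merc xep ysn qnslf mleuw
Final line count: 9

Answer: 9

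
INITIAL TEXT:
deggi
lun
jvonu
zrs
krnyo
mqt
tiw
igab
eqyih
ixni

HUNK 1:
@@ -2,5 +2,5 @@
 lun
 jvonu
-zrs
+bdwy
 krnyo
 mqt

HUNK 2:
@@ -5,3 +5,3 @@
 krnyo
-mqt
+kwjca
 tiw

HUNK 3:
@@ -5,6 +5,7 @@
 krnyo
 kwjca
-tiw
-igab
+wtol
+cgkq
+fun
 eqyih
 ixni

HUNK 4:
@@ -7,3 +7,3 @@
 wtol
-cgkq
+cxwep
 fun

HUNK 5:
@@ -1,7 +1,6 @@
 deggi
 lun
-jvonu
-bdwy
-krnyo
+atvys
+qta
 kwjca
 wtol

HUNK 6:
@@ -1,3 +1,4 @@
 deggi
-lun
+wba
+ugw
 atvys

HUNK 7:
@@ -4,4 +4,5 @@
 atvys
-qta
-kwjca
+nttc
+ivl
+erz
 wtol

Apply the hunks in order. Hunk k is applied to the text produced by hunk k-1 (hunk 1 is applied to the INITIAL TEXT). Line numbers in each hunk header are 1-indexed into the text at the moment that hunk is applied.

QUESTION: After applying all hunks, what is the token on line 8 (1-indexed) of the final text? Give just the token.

Answer: wtol

Derivation:
Hunk 1: at line 2 remove [zrs] add [bdwy] -> 10 lines: deggi lun jvonu bdwy krnyo mqt tiw igab eqyih ixni
Hunk 2: at line 5 remove [mqt] add [kwjca] -> 10 lines: deggi lun jvonu bdwy krnyo kwjca tiw igab eqyih ixni
Hunk 3: at line 5 remove [tiw,igab] add [wtol,cgkq,fun] -> 11 lines: deggi lun jvonu bdwy krnyo kwjca wtol cgkq fun eqyih ixni
Hunk 4: at line 7 remove [cgkq] add [cxwep] -> 11 lines: deggi lun jvonu bdwy krnyo kwjca wtol cxwep fun eqyih ixni
Hunk 5: at line 1 remove [jvonu,bdwy,krnyo] add [atvys,qta] -> 10 lines: deggi lun atvys qta kwjca wtol cxwep fun eqyih ixni
Hunk 6: at line 1 remove [lun] add [wba,ugw] -> 11 lines: deggi wba ugw atvys qta kwjca wtol cxwep fun eqyih ixni
Hunk 7: at line 4 remove [qta,kwjca] add [nttc,ivl,erz] -> 12 lines: deggi wba ugw atvys nttc ivl erz wtol cxwep fun eqyih ixni
Final line 8: wtol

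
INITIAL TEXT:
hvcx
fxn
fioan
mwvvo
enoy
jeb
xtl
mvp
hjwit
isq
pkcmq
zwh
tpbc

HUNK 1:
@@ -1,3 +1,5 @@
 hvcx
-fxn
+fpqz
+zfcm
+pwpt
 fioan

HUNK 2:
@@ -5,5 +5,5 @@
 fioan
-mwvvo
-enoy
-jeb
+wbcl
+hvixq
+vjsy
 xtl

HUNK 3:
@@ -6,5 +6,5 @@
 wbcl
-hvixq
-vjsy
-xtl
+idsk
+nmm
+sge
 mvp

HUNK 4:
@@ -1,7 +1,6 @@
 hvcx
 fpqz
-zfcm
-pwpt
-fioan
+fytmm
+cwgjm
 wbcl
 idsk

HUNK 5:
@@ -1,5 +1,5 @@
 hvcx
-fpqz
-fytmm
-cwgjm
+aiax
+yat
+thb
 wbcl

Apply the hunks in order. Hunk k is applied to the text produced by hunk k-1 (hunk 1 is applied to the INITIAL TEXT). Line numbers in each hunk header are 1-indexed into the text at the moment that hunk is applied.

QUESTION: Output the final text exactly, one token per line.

Hunk 1: at line 1 remove [fxn] add [fpqz,zfcm,pwpt] -> 15 lines: hvcx fpqz zfcm pwpt fioan mwvvo enoy jeb xtl mvp hjwit isq pkcmq zwh tpbc
Hunk 2: at line 5 remove [mwvvo,enoy,jeb] add [wbcl,hvixq,vjsy] -> 15 lines: hvcx fpqz zfcm pwpt fioan wbcl hvixq vjsy xtl mvp hjwit isq pkcmq zwh tpbc
Hunk 3: at line 6 remove [hvixq,vjsy,xtl] add [idsk,nmm,sge] -> 15 lines: hvcx fpqz zfcm pwpt fioan wbcl idsk nmm sge mvp hjwit isq pkcmq zwh tpbc
Hunk 4: at line 1 remove [zfcm,pwpt,fioan] add [fytmm,cwgjm] -> 14 lines: hvcx fpqz fytmm cwgjm wbcl idsk nmm sge mvp hjwit isq pkcmq zwh tpbc
Hunk 5: at line 1 remove [fpqz,fytmm,cwgjm] add [aiax,yat,thb] -> 14 lines: hvcx aiax yat thb wbcl idsk nmm sge mvp hjwit isq pkcmq zwh tpbc

Answer: hvcx
aiax
yat
thb
wbcl
idsk
nmm
sge
mvp
hjwit
isq
pkcmq
zwh
tpbc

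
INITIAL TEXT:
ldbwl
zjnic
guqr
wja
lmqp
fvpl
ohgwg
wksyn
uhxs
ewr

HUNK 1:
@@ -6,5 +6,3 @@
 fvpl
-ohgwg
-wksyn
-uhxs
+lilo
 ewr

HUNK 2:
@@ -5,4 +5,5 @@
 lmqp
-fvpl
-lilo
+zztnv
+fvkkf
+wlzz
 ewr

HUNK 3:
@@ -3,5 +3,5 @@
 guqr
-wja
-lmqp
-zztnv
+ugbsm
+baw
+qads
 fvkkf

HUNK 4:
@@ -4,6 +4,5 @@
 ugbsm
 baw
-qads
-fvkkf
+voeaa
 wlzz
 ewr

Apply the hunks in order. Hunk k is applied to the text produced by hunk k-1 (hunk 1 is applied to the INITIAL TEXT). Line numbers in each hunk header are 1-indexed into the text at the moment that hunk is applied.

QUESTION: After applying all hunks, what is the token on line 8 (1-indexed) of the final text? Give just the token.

Answer: ewr

Derivation:
Hunk 1: at line 6 remove [ohgwg,wksyn,uhxs] add [lilo] -> 8 lines: ldbwl zjnic guqr wja lmqp fvpl lilo ewr
Hunk 2: at line 5 remove [fvpl,lilo] add [zztnv,fvkkf,wlzz] -> 9 lines: ldbwl zjnic guqr wja lmqp zztnv fvkkf wlzz ewr
Hunk 3: at line 3 remove [wja,lmqp,zztnv] add [ugbsm,baw,qads] -> 9 lines: ldbwl zjnic guqr ugbsm baw qads fvkkf wlzz ewr
Hunk 4: at line 4 remove [qads,fvkkf] add [voeaa] -> 8 lines: ldbwl zjnic guqr ugbsm baw voeaa wlzz ewr
Final line 8: ewr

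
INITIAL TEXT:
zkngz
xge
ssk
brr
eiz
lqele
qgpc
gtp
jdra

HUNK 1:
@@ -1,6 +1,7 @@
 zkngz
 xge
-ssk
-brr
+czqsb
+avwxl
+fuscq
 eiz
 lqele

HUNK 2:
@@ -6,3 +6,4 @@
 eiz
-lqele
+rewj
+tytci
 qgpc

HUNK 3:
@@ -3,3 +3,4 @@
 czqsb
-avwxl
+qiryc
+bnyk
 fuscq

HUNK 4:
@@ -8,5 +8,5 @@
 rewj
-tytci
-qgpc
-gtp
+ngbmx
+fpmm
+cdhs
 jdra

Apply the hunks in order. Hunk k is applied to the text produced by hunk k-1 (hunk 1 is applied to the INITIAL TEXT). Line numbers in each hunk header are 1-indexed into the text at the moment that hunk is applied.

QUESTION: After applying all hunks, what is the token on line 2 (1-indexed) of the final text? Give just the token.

Answer: xge

Derivation:
Hunk 1: at line 1 remove [ssk,brr] add [czqsb,avwxl,fuscq] -> 10 lines: zkngz xge czqsb avwxl fuscq eiz lqele qgpc gtp jdra
Hunk 2: at line 6 remove [lqele] add [rewj,tytci] -> 11 lines: zkngz xge czqsb avwxl fuscq eiz rewj tytci qgpc gtp jdra
Hunk 3: at line 3 remove [avwxl] add [qiryc,bnyk] -> 12 lines: zkngz xge czqsb qiryc bnyk fuscq eiz rewj tytci qgpc gtp jdra
Hunk 4: at line 8 remove [tytci,qgpc,gtp] add [ngbmx,fpmm,cdhs] -> 12 lines: zkngz xge czqsb qiryc bnyk fuscq eiz rewj ngbmx fpmm cdhs jdra
Final line 2: xge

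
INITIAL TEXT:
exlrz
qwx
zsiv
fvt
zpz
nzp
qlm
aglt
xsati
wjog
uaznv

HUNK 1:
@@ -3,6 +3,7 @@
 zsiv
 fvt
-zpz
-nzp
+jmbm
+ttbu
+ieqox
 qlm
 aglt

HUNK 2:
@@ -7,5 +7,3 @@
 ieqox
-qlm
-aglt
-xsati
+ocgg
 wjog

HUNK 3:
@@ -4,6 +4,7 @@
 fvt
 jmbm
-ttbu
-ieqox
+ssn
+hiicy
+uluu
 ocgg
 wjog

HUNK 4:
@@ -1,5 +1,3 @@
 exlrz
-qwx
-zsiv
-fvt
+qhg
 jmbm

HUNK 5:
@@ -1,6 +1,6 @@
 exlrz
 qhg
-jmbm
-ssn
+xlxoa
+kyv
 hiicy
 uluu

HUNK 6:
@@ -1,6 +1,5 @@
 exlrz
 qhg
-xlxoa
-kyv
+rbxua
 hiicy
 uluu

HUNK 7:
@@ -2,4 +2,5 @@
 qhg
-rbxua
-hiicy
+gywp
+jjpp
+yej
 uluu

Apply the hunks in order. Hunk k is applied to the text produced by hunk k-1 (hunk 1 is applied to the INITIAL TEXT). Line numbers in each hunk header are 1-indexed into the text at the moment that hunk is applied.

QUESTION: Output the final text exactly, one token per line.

Answer: exlrz
qhg
gywp
jjpp
yej
uluu
ocgg
wjog
uaznv

Derivation:
Hunk 1: at line 3 remove [zpz,nzp] add [jmbm,ttbu,ieqox] -> 12 lines: exlrz qwx zsiv fvt jmbm ttbu ieqox qlm aglt xsati wjog uaznv
Hunk 2: at line 7 remove [qlm,aglt,xsati] add [ocgg] -> 10 lines: exlrz qwx zsiv fvt jmbm ttbu ieqox ocgg wjog uaznv
Hunk 3: at line 4 remove [ttbu,ieqox] add [ssn,hiicy,uluu] -> 11 lines: exlrz qwx zsiv fvt jmbm ssn hiicy uluu ocgg wjog uaznv
Hunk 4: at line 1 remove [qwx,zsiv,fvt] add [qhg] -> 9 lines: exlrz qhg jmbm ssn hiicy uluu ocgg wjog uaznv
Hunk 5: at line 1 remove [jmbm,ssn] add [xlxoa,kyv] -> 9 lines: exlrz qhg xlxoa kyv hiicy uluu ocgg wjog uaznv
Hunk 6: at line 1 remove [xlxoa,kyv] add [rbxua] -> 8 lines: exlrz qhg rbxua hiicy uluu ocgg wjog uaznv
Hunk 7: at line 2 remove [rbxua,hiicy] add [gywp,jjpp,yej] -> 9 lines: exlrz qhg gywp jjpp yej uluu ocgg wjog uaznv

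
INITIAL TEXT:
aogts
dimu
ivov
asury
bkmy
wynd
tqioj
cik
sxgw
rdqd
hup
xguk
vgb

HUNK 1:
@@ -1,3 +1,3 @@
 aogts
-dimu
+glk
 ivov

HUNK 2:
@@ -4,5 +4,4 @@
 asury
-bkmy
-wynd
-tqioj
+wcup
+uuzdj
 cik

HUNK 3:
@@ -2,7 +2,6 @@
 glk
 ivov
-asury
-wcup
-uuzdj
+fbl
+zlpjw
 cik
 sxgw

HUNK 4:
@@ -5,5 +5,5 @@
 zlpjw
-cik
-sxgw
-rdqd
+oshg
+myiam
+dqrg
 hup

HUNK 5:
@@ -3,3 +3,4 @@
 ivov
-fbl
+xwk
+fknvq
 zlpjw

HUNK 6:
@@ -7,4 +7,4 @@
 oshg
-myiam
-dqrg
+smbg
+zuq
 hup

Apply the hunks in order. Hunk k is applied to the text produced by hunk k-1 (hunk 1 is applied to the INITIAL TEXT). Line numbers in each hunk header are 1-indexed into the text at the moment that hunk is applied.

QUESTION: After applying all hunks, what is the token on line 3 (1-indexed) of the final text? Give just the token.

Answer: ivov

Derivation:
Hunk 1: at line 1 remove [dimu] add [glk] -> 13 lines: aogts glk ivov asury bkmy wynd tqioj cik sxgw rdqd hup xguk vgb
Hunk 2: at line 4 remove [bkmy,wynd,tqioj] add [wcup,uuzdj] -> 12 lines: aogts glk ivov asury wcup uuzdj cik sxgw rdqd hup xguk vgb
Hunk 3: at line 2 remove [asury,wcup,uuzdj] add [fbl,zlpjw] -> 11 lines: aogts glk ivov fbl zlpjw cik sxgw rdqd hup xguk vgb
Hunk 4: at line 5 remove [cik,sxgw,rdqd] add [oshg,myiam,dqrg] -> 11 lines: aogts glk ivov fbl zlpjw oshg myiam dqrg hup xguk vgb
Hunk 5: at line 3 remove [fbl] add [xwk,fknvq] -> 12 lines: aogts glk ivov xwk fknvq zlpjw oshg myiam dqrg hup xguk vgb
Hunk 6: at line 7 remove [myiam,dqrg] add [smbg,zuq] -> 12 lines: aogts glk ivov xwk fknvq zlpjw oshg smbg zuq hup xguk vgb
Final line 3: ivov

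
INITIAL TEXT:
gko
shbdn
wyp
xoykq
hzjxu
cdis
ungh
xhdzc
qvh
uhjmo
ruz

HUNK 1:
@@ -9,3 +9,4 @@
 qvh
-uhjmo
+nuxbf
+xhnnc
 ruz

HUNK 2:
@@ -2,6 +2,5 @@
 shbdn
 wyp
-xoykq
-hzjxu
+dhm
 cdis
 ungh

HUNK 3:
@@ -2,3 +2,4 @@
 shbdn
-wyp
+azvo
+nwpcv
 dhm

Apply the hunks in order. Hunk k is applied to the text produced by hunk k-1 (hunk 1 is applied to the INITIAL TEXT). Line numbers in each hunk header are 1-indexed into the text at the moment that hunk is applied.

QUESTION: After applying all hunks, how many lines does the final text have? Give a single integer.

Hunk 1: at line 9 remove [uhjmo] add [nuxbf,xhnnc] -> 12 lines: gko shbdn wyp xoykq hzjxu cdis ungh xhdzc qvh nuxbf xhnnc ruz
Hunk 2: at line 2 remove [xoykq,hzjxu] add [dhm] -> 11 lines: gko shbdn wyp dhm cdis ungh xhdzc qvh nuxbf xhnnc ruz
Hunk 3: at line 2 remove [wyp] add [azvo,nwpcv] -> 12 lines: gko shbdn azvo nwpcv dhm cdis ungh xhdzc qvh nuxbf xhnnc ruz
Final line count: 12

Answer: 12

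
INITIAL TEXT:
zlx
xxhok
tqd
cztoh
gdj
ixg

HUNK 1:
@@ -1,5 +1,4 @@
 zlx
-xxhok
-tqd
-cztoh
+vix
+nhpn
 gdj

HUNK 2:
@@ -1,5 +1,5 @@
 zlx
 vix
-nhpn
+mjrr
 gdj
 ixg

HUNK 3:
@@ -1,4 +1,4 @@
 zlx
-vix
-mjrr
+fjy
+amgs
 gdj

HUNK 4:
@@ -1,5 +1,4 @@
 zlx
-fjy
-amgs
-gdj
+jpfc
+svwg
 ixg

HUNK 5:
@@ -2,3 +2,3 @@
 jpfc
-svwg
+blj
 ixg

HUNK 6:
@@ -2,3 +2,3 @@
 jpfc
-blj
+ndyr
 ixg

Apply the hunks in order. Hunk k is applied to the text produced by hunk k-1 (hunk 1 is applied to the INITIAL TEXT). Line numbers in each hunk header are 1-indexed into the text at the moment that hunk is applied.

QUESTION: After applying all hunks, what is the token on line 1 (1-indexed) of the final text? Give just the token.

Hunk 1: at line 1 remove [xxhok,tqd,cztoh] add [vix,nhpn] -> 5 lines: zlx vix nhpn gdj ixg
Hunk 2: at line 1 remove [nhpn] add [mjrr] -> 5 lines: zlx vix mjrr gdj ixg
Hunk 3: at line 1 remove [vix,mjrr] add [fjy,amgs] -> 5 lines: zlx fjy amgs gdj ixg
Hunk 4: at line 1 remove [fjy,amgs,gdj] add [jpfc,svwg] -> 4 lines: zlx jpfc svwg ixg
Hunk 5: at line 2 remove [svwg] add [blj] -> 4 lines: zlx jpfc blj ixg
Hunk 6: at line 2 remove [blj] add [ndyr] -> 4 lines: zlx jpfc ndyr ixg
Final line 1: zlx

Answer: zlx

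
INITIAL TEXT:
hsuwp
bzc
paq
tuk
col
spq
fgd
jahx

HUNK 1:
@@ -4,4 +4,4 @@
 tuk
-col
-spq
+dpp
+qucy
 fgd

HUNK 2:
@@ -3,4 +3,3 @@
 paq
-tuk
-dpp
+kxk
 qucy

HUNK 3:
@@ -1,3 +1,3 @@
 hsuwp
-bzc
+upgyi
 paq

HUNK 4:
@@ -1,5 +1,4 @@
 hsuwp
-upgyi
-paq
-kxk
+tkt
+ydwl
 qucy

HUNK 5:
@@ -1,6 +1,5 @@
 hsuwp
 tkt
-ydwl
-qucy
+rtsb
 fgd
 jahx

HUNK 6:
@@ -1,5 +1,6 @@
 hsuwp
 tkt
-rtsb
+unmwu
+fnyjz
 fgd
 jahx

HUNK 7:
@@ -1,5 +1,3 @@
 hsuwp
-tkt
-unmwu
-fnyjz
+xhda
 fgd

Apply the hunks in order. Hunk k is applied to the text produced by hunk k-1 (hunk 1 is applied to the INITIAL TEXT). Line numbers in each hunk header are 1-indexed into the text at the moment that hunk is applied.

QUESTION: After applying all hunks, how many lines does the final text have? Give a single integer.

Hunk 1: at line 4 remove [col,spq] add [dpp,qucy] -> 8 lines: hsuwp bzc paq tuk dpp qucy fgd jahx
Hunk 2: at line 3 remove [tuk,dpp] add [kxk] -> 7 lines: hsuwp bzc paq kxk qucy fgd jahx
Hunk 3: at line 1 remove [bzc] add [upgyi] -> 7 lines: hsuwp upgyi paq kxk qucy fgd jahx
Hunk 4: at line 1 remove [upgyi,paq,kxk] add [tkt,ydwl] -> 6 lines: hsuwp tkt ydwl qucy fgd jahx
Hunk 5: at line 1 remove [ydwl,qucy] add [rtsb] -> 5 lines: hsuwp tkt rtsb fgd jahx
Hunk 6: at line 1 remove [rtsb] add [unmwu,fnyjz] -> 6 lines: hsuwp tkt unmwu fnyjz fgd jahx
Hunk 7: at line 1 remove [tkt,unmwu,fnyjz] add [xhda] -> 4 lines: hsuwp xhda fgd jahx
Final line count: 4

Answer: 4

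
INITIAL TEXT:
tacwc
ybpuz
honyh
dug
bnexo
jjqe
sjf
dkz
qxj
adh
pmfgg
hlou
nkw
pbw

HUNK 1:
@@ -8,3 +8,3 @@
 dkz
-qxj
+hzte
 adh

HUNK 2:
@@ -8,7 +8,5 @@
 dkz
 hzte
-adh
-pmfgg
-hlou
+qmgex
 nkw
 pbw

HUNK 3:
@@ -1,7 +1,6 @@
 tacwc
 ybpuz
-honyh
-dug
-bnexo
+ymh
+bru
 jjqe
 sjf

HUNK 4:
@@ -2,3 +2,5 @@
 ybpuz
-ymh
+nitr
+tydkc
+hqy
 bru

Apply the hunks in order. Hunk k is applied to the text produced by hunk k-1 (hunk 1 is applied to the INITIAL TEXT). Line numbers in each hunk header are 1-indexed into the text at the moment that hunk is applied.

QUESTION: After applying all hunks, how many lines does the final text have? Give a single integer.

Answer: 13

Derivation:
Hunk 1: at line 8 remove [qxj] add [hzte] -> 14 lines: tacwc ybpuz honyh dug bnexo jjqe sjf dkz hzte adh pmfgg hlou nkw pbw
Hunk 2: at line 8 remove [adh,pmfgg,hlou] add [qmgex] -> 12 lines: tacwc ybpuz honyh dug bnexo jjqe sjf dkz hzte qmgex nkw pbw
Hunk 3: at line 1 remove [honyh,dug,bnexo] add [ymh,bru] -> 11 lines: tacwc ybpuz ymh bru jjqe sjf dkz hzte qmgex nkw pbw
Hunk 4: at line 2 remove [ymh] add [nitr,tydkc,hqy] -> 13 lines: tacwc ybpuz nitr tydkc hqy bru jjqe sjf dkz hzte qmgex nkw pbw
Final line count: 13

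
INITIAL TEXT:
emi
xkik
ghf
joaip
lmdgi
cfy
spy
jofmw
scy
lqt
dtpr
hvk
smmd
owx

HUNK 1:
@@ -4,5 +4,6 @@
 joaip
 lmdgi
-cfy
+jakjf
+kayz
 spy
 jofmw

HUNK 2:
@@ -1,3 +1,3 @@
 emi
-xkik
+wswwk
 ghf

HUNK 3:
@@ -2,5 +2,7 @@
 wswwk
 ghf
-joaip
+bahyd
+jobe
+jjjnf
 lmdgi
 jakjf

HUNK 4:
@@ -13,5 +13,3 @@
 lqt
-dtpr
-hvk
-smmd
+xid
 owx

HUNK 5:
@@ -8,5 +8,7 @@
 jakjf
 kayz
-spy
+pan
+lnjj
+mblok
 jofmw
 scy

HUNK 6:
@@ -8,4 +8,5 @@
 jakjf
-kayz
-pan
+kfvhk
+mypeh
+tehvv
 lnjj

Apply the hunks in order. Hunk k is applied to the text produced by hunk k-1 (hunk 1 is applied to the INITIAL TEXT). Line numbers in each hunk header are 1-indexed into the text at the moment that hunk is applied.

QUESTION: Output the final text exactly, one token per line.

Hunk 1: at line 4 remove [cfy] add [jakjf,kayz] -> 15 lines: emi xkik ghf joaip lmdgi jakjf kayz spy jofmw scy lqt dtpr hvk smmd owx
Hunk 2: at line 1 remove [xkik] add [wswwk] -> 15 lines: emi wswwk ghf joaip lmdgi jakjf kayz spy jofmw scy lqt dtpr hvk smmd owx
Hunk 3: at line 2 remove [joaip] add [bahyd,jobe,jjjnf] -> 17 lines: emi wswwk ghf bahyd jobe jjjnf lmdgi jakjf kayz spy jofmw scy lqt dtpr hvk smmd owx
Hunk 4: at line 13 remove [dtpr,hvk,smmd] add [xid] -> 15 lines: emi wswwk ghf bahyd jobe jjjnf lmdgi jakjf kayz spy jofmw scy lqt xid owx
Hunk 5: at line 8 remove [spy] add [pan,lnjj,mblok] -> 17 lines: emi wswwk ghf bahyd jobe jjjnf lmdgi jakjf kayz pan lnjj mblok jofmw scy lqt xid owx
Hunk 6: at line 8 remove [kayz,pan] add [kfvhk,mypeh,tehvv] -> 18 lines: emi wswwk ghf bahyd jobe jjjnf lmdgi jakjf kfvhk mypeh tehvv lnjj mblok jofmw scy lqt xid owx

Answer: emi
wswwk
ghf
bahyd
jobe
jjjnf
lmdgi
jakjf
kfvhk
mypeh
tehvv
lnjj
mblok
jofmw
scy
lqt
xid
owx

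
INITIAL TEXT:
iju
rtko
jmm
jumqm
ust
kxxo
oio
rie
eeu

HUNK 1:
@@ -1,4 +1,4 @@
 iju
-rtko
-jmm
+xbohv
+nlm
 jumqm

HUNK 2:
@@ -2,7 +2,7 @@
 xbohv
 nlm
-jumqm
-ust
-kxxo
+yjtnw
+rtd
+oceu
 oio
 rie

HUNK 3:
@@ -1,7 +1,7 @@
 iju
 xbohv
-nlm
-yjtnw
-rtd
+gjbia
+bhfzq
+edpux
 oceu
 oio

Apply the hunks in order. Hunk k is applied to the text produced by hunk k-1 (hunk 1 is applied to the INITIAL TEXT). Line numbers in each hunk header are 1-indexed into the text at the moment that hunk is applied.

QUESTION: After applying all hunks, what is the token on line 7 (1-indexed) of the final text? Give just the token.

Hunk 1: at line 1 remove [rtko,jmm] add [xbohv,nlm] -> 9 lines: iju xbohv nlm jumqm ust kxxo oio rie eeu
Hunk 2: at line 2 remove [jumqm,ust,kxxo] add [yjtnw,rtd,oceu] -> 9 lines: iju xbohv nlm yjtnw rtd oceu oio rie eeu
Hunk 3: at line 1 remove [nlm,yjtnw,rtd] add [gjbia,bhfzq,edpux] -> 9 lines: iju xbohv gjbia bhfzq edpux oceu oio rie eeu
Final line 7: oio

Answer: oio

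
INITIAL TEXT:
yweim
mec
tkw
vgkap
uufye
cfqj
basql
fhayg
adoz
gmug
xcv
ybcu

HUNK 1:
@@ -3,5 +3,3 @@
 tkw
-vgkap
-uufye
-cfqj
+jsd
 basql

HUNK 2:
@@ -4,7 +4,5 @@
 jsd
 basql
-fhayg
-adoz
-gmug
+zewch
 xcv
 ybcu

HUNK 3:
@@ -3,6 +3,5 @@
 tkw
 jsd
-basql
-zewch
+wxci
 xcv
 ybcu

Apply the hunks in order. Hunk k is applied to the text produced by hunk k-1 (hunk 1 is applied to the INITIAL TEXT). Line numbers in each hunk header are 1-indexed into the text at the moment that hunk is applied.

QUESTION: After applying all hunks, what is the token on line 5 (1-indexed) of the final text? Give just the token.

Answer: wxci

Derivation:
Hunk 1: at line 3 remove [vgkap,uufye,cfqj] add [jsd] -> 10 lines: yweim mec tkw jsd basql fhayg adoz gmug xcv ybcu
Hunk 2: at line 4 remove [fhayg,adoz,gmug] add [zewch] -> 8 lines: yweim mec tkw jsd basql zewch xcv ybcu
Hunk 3: at line 3 remove [basql,zewch] add [wxci] -> 7 lines: yweim mec tkw jsd wxci xcv ybcu
Final line 5: wxci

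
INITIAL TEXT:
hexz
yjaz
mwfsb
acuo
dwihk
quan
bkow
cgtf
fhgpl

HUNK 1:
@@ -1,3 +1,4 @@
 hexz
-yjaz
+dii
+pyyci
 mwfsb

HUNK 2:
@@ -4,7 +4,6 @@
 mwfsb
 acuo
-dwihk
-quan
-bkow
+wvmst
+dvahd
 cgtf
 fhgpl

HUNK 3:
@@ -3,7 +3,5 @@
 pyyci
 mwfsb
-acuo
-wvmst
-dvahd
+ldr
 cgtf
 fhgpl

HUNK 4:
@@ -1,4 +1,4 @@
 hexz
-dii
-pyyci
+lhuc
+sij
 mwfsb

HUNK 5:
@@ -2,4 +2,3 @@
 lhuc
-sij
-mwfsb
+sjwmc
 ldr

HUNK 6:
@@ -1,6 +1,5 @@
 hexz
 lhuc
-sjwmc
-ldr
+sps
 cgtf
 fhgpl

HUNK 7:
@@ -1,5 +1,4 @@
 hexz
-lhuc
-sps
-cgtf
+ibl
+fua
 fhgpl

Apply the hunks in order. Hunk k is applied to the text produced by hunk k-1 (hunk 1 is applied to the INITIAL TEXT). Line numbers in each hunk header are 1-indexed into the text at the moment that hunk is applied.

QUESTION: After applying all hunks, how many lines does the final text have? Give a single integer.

Answer: 4

Derivation:
Hunk 1: at line 1 remove [yjaz] add [dii,pyyci] -> 10 lines: hexz dii pyyci mwfsb acuo dwihk quan bkow cgtf fhgpl
Hunk 2: at line 4 remove [dwihk,quan,bkow] add [wvmst,dvahd] -> 9 lines: hexz dii pyyci mwfsb acuo wvmst dvahd cgtf fhgpl
Hunk 3: at line 3 remove [acuo,wvmst,dvahd] add [ldr] -> 7 lines: hexz dii pyyci mwfsb ldr cgtf fhgpl
Hunk 4: at line 1 remove [dii,pyyci] add [lhuc,sij] -> 7 lines: hexz lhuc sij mwfsb ldr cgtf fhgpl
Hunk 5: at line 2 remove [sij,mwfsb] add [sjwmc] -> 6 lines: hexz lhuc sjwmc ldr cgtf fhgpl
Hunk 6: at line 1 remove [sjwmc,ldr] add [sps] -> 5 lines: hexz lhuc sps cgtf fhgpl
Hunk 7: at line 1 remove [lhuc,sps,cgtf] add [ibl,fua] -> 4 lines: hexz ibl fua fhgpl
Final line count: 4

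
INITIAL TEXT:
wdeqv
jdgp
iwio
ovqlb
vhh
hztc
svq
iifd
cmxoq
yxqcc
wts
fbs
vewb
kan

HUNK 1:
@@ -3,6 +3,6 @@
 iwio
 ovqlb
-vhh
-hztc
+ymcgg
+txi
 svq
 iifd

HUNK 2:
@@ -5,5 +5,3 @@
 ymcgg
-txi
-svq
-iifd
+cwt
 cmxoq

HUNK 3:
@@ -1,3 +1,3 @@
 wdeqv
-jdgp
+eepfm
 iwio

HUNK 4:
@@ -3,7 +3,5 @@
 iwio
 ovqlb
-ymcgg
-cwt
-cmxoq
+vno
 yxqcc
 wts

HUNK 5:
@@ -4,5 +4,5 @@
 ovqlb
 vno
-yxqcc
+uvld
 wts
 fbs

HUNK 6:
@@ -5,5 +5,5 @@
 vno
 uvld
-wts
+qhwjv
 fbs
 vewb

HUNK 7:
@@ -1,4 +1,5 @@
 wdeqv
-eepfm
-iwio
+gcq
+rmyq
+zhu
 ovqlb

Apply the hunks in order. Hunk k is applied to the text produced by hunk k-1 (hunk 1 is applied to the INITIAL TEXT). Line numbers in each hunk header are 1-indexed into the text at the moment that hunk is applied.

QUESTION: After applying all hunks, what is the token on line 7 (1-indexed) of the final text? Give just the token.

Hunk 1: at line 3 remove [vhh,hztc] add [ymcgg,txi] -> 14 lines: wdeqv jdgp iwio ovqlb ymcgg txi svq iifd cmxoq yxqcc wts fbs vewb kan
Hunk 2: at line 5 remove [txi,svq,iifd] add [cwt] -> 12 lines: wdeqv jdgp iwio ovqlb ymcgg cwt cmxoq yxqcc wts fbs vewb kan
Hunk 3: at line 1 remove [jdgp] add [eepfm] -> 12 lines: wdeqv eepfm iwio ovqlb ymcgg cwt cmxoq yxqcc wts fbs vewb kan
Hunk 4: at line 3 remove [ymcgg,cwt,cmxoq] add [vno] -> 10 lines: wdeqv eepfm iwio ovqlb vno yxqcc wts fbs vewb kan
Hunk 5: at line 4 remove [yxqcc] add [uvld] -> 10 lines: wdeqv eepfm iwio ovqlb vno uvld wts fbs vewb kan
Hunk 6: at line 5 remove [wts] add [qhwjv] -> 10 lines: wdeqv eepfm iwio ovqlb vno uvld qhwjv fbs vewb kan
Hunk 7: at line 1 remove [eepfm,iwio] add [gcq,rmyq,zhu] -> 11 lines: wdeqv gcq rmyq zhu ovqlb vno uvld qhwjv fbs vewb kan
Final line 7: uvld

Answer: uvld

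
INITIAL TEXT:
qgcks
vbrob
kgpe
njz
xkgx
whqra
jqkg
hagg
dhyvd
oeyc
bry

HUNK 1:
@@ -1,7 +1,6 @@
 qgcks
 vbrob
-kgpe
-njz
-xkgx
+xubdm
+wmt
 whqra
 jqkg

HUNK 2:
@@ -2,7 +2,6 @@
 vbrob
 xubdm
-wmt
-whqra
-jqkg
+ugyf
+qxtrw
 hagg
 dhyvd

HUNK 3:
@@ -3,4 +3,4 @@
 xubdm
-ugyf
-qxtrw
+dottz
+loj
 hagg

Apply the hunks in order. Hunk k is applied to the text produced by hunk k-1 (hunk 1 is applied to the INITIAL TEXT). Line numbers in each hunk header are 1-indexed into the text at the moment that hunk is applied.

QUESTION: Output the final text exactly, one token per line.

Answer: qgcks
vbrob
xubdm
dottz
loj
hagg
dhyvd
oeyc
bry

Derivation:
Hunk 1: at line 1 remove [kgpe,njz,xkgx] add [xubdm,wmt] -> 10 lines: qgcks vbrob xubdm wmt whqra jqkg hagg dhyvd oeyc bry
Hunk 2: at line 2 remove [wmt,whqra,jqkg] add [ugyf,qxtrw] -> 9 lines: qgcks vbrob xubdm ugyf qxtrw hagg dhyvd oeyc bry
Hunk 3: at line 3 remove [ugyf,qxtrw] add [dottz,loj] -> 9 lines: qgcks vbrob xubdm dottz loj hagg dhyvd oeyc bry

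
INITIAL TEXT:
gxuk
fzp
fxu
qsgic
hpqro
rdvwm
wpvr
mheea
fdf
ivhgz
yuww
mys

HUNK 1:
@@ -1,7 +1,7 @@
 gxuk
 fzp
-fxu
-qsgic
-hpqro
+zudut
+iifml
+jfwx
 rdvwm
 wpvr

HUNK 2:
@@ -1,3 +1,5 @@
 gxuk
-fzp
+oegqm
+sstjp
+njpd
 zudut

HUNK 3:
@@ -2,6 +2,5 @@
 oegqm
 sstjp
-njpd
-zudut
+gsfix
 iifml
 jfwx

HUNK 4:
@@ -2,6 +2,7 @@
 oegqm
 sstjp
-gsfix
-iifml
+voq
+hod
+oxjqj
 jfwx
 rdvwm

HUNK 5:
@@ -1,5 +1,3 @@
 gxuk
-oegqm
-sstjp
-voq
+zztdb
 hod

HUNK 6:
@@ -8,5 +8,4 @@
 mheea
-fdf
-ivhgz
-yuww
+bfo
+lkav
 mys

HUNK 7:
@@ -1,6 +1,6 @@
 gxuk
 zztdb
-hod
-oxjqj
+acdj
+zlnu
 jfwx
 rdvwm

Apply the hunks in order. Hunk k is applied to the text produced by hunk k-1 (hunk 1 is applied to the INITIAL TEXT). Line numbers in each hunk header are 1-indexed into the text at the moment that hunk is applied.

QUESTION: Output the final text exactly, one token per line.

Hunk 1: at line 1 remove [fxu,qsgic,hpqro] add [zudut,iifml,jfwx] -> 12 lines: gxuk fzp zudut iifml jfwx rdvwm wpvr mheea fdf ivhgz yuww mys
Hunk 2: at line 1 remove [fzp] add [oegqm,sstjp,njpd] -> 14 lines: gxuk oegqm sstjp njpd zudut iifml jfwx rdvwm wpvr mheea fdf ivhgz yuww mys
Hunk 3: at line 2 remove [njpd,zudut] add [gsfix] -> 13 lines: gxuk oegqm sstjp gsfix iifml jfwx rdvwm wpvr mheea fdf ivhgz yuww mys
Hunk 4: at line 2 remove [gsfix,iifml] add [voq,hod,oxjqj] -> 14 lines: gxuk oegqm sstjp voq hod oxjqj jfwx rdvwm wpvr mheea fdf ivhgz yuww mys
Hunk 5: at line 1 remove [oegqm,sstjp,voq] add [zztdb] -> 12 lines: gxuk zztdb hod oxjqj jfwx rdvwm wpvr mheea fdf ivhgz yuww mys
Hunk 6: at line 8 remove [fdf,ivhgz,yuww] add [bfo,lkav] -> 11 lines: gxuk zztdb hod oxjqj jfwx rdvwm wpvr mheea bfo lkav mys
Hunk 7: at line 1 remove [hod,oxjqj] add [acdj,zlnu] -> 11 lines: gxuk zztdb acdj zlnu jfwx rdvwm wpvr mheea bfo lkav mys

Answer: gxuk
zztdb
acdj
zlnu
jfwx
rdvwm
wpvr
mheea
bfo
lkav
mys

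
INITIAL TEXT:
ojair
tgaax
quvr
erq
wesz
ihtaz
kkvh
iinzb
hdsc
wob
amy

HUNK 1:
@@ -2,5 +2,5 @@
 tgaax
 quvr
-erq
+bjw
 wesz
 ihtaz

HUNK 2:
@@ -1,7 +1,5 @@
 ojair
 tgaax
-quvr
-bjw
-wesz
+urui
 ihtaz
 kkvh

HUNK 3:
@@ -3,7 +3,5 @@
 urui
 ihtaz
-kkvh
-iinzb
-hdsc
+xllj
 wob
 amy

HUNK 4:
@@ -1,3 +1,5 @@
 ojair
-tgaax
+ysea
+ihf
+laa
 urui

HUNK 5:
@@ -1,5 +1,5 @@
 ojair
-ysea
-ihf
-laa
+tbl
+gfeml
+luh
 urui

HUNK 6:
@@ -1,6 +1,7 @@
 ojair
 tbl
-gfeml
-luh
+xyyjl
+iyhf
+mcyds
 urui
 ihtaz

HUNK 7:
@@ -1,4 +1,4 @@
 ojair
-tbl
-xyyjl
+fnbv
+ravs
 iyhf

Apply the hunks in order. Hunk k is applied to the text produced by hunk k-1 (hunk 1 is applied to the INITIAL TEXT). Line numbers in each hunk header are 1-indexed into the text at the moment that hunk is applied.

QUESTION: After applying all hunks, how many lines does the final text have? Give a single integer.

Answer: 10

Derivation:
Hunk 1: at line 2 remove [erq] add [bjw] -> 11 lines: ojair tgaax quvr bjw wesz ihtaz kkvh iinzb hdsc wob amy
Hunk 2: at line 1 remove [quvr,bjw,wesz] add [urui] -> 9 lines: ojair tgaax urui ihtaz kkvh iinzb hdsc wob amy
Hunk 3: at line 3 remove [kkvh,iinzb,hdsc] add [xllj] -> 7 lines: ojair tgaax urui ihtaz xllj wob amy
Hunk 4: at line 1 remove [tgaax] add [ysea,ihf,laa] -> 9 lines: ojair ysea ihf laa urui ihtaz xllj wob amy
Hunk 5: at line 1 remove [ysea,ihf,laa] add [tbl,gfeml,luh] -> 9 lines: ojair tbl gfeml luh urui ihtaz xllj wob amy
Hunk 6: at line 1 remove [gfeml,luh] add [xyyjl,iyhf,mcyds] -> 10 lines: ojair tbl xyyjl iyhf mcyds urui ihtaz xllj wob amy
Hunk 7: at line 1 remove [tbl,xyyjl] add [fnbv,ravs] -> 10 lines: ojair fnbv ravs iyhf mcyds urui ihtaz xllj wob amy
Final line count: 10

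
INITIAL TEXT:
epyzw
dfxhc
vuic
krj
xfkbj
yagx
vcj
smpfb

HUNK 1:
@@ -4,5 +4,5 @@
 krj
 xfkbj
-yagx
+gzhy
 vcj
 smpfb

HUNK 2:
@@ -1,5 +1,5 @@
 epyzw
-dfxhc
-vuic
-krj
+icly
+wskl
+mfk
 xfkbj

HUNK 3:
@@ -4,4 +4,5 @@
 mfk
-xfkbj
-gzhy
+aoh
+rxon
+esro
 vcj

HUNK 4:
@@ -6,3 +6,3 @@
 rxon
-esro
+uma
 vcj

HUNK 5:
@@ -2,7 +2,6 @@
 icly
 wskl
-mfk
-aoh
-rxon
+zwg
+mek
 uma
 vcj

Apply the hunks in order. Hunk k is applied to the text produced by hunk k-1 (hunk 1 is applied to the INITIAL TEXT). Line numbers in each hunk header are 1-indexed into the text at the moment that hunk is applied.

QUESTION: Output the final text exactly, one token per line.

Hunk 1: at line 4 remove [yagx] add [gzhy] -> 8 lines: epyzw dfxhc vuic krj xfkbj gzhy vcj smpfb
Hunk 2: at line 1 remove [dfxhc,vuic,krj] add [icly,wskl,mfk] -> 8 lines: epyzw icly wskl mfk xfkbj gzhy vcj smpfb
Hunk 3: at line 4 remove [xfkbj,gzhy] add [aoh,rxon,esro] -> 9 lines: epyzw icly wskl mfk aoh rxon esro vcj smpfb
Hunk 4: at line 6 remove [esro] add [uma] -> 9 lines: epyzw icly wskl mfk aoh rxon uma vcj smpfb
Hunk 5: at line 2 remove [mfk,aoh,rxon] add [zwg,mek] -> 8 lines: epyzw icly wskl zwg mek uma vcj smpfb

Answer: epyzw
icly
wskl
zwg
mek
uma
vcj
smpfb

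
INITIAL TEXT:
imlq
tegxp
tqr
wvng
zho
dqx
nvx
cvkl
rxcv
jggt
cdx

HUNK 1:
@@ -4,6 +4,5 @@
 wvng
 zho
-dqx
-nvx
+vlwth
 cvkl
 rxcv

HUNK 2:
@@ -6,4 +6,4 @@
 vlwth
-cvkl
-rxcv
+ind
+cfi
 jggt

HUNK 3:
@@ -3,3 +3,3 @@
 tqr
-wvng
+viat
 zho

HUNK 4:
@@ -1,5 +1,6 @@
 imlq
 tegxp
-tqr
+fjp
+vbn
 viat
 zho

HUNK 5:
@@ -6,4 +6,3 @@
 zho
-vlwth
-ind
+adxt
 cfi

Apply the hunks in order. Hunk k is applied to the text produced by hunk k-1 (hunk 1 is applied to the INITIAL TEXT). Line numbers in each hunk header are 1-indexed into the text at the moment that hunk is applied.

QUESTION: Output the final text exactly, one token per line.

Answer: imlq
tegxp
fjp
vbn
viat
zho
adxt
cfi
jggt
cdx

Derivation:
Hunk 1: at line 4 remove [dqx,nvx] add [vlwth] -> 10 lines: imlq tegxp tqr wvng zho vlwth cvkl rxcv jggt cdx
Hunk 2: at line 6 remove [cvkl,rxcv] add [ind,cfi] -> 10 lines: imlq tegxp tqr wvng zho vlwth ind cfi jggt cdx
Hunk 3: at line 3 remove [wvng] add [viat] -> 10 lines: imlq tegxp tqr viat zho vlwth ind cfi jggt cdx
Hunk 4: at line 1 remove [tqr] add [fjp,vbn] -> 11 lines: imlq tegxp fjp vbn viat zho vlwth ind cfi jggt cdx
Hunk 5: at line 6 remove [vlwth,ind] add [adxt] -> 10 lines: imlq tegxp fjp vbn viat zho adxt cfi jggt cdx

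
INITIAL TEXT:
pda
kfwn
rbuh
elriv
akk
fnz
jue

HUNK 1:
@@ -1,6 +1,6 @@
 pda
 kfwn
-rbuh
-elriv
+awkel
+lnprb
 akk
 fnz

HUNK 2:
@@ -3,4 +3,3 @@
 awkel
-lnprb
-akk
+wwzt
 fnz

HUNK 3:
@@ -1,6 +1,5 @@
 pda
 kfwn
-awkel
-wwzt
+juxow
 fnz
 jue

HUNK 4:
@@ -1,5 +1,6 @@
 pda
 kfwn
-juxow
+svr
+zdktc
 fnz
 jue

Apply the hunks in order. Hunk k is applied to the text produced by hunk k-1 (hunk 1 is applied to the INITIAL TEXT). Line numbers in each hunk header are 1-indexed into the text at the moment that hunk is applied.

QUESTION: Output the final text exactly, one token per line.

Answer: pda
kfwn
svr
zdktc
fnz
jue

Derivation:
Hunk 1: at line 1 remove [rbuh,elriv] add [awkel,lnprb] -> 7 lines: pda kfwn awkel lnprb akk fnz jue
Hunk 2: at line 3 remove [lnprb,akk] add [wwzt] -> 6 lines: pda kfwn awkel wwzt fnz jue
Hunk 3: at line 1 remove [awkel,wwzt] add [juxow] -> 5 lines: pda kfwn juxow fnz jue
Hunk 4: at line 1 remove [juxow] add [svr,zdktc] -> 6 lines: pda kfwn svr zdktc fnz jue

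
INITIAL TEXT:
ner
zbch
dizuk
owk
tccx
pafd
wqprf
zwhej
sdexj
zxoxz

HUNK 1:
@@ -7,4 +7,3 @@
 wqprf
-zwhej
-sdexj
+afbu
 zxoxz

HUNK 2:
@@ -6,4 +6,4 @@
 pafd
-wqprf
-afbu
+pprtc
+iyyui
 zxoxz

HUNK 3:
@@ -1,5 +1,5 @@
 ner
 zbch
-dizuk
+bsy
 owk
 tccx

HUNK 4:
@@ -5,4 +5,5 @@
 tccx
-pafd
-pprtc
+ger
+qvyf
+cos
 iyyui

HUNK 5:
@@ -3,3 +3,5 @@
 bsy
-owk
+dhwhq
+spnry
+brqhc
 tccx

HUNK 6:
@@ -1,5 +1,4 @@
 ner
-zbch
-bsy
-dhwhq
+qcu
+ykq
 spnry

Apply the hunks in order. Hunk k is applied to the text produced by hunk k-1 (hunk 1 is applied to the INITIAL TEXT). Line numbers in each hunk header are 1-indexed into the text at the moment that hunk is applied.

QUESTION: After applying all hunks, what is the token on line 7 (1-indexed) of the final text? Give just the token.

Hunk 1: at line 7 remove [zwhej,sdexj] add [afbu] -> 9 lines: ner zbch dizuk owk tccx pafd wqprf afbu zxoxz
Hunk 2: at line 6 remove [wqprf,afbu] add [pprtc,iyyui] -> 9 lines: ner zbch dizuk owk tccx pafd pprtc iyyui zxoxz
Hunk 3: at line 1 remove [dizuk] add [bsy] -> 9 lines: ner zbch bsy owk tccx pafd pprtc iyyui zxoxz
Hunk 4: at line 5 remove [pafd,pprtc] add [ger,qvyf,cos] -> 10 lines: ner zbch bsy owk tccx ger qvyf cos iyyui zxoxz
Hunk 5: at line 3 remove [owk] add [dhwhq,spnry,brqhc] -> 12 lines: ner zbch bsy dhwhq spnry brqhc tccx ger qvyf cos iyyui zxoxz
Hunk 6: at line 1 remove [zbch,bsy,dhwhq] add [qcu,ykq] -> 11 lines: ner qcu ykq spnry brqhc tccx ger qvyf cos iyyui zxoxz
Final line 7: ger

Answer: ger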